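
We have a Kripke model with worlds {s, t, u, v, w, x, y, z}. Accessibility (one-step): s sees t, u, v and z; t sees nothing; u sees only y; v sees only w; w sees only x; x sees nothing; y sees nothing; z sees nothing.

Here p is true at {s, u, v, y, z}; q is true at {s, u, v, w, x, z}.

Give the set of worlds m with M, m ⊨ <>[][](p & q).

s: successors {t, u, v, z}; [][](p & q) there: t:T, u:T, v:F, z:T. ✓
t: no successors, so <>[][](p & q) fails. ✗
u: successors {y}; [][](p & q) there: y:T. ✓
v: successors {w}; [][](p & q) there: w:T. ✓
w: successors {x}; [][](p & q) there: x:T. ✓
x: no successors, so <>[][](p & q) fails. ✗
y: no successors, so <>[][](p & q) fails. ✗
z: no successors, so <>[][](p & q) fails. ✗

{s, u, v, w}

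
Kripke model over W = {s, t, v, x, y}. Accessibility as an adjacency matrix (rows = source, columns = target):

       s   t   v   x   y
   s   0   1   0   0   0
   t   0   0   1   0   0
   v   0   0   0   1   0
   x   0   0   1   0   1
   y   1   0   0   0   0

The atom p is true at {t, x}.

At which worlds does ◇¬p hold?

s: successors {t}; ¬p there: t:F. ✗
t: successors {v}; ¬p there: v:T. ✓
v: successors {x}; ¬p there: x:F. ✗
x: successors {v, y}; ¬p there: v:T, y:T. ✓
y: successors {s}; ¬p there: s:T. ✓

{t, x, y}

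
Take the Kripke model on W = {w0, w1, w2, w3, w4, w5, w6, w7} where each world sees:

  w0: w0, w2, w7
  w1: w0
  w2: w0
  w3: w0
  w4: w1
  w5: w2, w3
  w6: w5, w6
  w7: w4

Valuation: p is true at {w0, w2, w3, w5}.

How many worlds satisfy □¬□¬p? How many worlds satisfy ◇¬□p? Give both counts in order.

6 and 6

For □¬□¬p:
w0: successors {w0, w2, w7}; ¬□¬p there: w0:T, w2:T, w7:F. ✗
w1: successors {w0}; ¬□¬p there: w0:T. ✓
w2: successors {w0}; ¬□¬p there: w0:T. ✓
w3: successors {w0}; ¬□¬p there: w0:T. ✓
w4: successors {w1}; ¬□¬p there: w1:T. ✓
w5: successors {w2, w3}; ¬□¬p there: w2:T, w3:T. ✓
w6: successors {w5, w6}; ¬□¬p there: w5:T, w6:T. ✓
w7: successors {w4}; ¬□¬p there: w4:F. ✗
— 6 worlds.
For ◇¬□p:
w0: successors {w0, w2, w7}; ¬□p there: w0:T, w2:F, w7:T. ✓
w1: successors {w0}; ¬□p there: w0:T. ✓
w2: successors {w0}; ¬□p there: w0:T. ✓
w3: successors {w0}; ¬□p there: w0:T. ✓
w4: successors {w1}; ¬□p there: w1:F. ✗
w5: successors {w2, w3}; ¬□p there: w2:F, w3:F. ✗
w6: successors {w5, w6}; ¬□p there: w5:F, w6:T. ✓
w7: successors {w4}; ¬□p there: w4:T. ✓
— 6 worlds.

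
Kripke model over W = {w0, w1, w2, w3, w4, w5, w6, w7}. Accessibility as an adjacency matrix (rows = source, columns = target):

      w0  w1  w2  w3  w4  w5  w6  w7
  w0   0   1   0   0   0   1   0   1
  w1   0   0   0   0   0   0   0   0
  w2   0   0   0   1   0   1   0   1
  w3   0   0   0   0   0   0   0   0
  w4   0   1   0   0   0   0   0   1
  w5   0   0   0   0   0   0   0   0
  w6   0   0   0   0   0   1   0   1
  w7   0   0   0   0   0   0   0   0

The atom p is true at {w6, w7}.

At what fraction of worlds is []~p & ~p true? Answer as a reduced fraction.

3/8

w0: []~p is F, ~p is T. ✗
w1: []~p is T, ~p is T. ✓
w2: []~p is F, ~p is T. ✗
w3: []~p is T, ~p is T. ✓
w4: []~p is F, ~p is T. ✗
w5: []~p is T, ~p is T. ✓
w6: []~p is F, ~p is F. ✗
w7: []~p is T, ~p is F. ✗
That's 3 of 8 worlds, so 3/8.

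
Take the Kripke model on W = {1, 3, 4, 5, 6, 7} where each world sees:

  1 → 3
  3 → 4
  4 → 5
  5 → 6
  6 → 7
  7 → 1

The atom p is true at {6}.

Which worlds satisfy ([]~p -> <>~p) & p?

1: []~p -> <>~p is T, p is F. ✗
3: []~p -> <>~p is T, p is F. ✗
4: []~p -> <>~p is T, p is F. ✗
5: []~p -> <>~p is T, p is F. ✗
6: []~p -> <>~p is T, p is T. ✓
7: []~p -> <>~p is T, p is F. ✗

{6}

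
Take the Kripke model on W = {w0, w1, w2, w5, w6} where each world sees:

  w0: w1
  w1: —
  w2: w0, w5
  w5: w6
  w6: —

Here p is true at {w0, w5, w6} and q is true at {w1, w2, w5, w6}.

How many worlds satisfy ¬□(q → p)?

w0: □(q → p) is F. ✓
w1: □(q → p) is T. ✗
w2: □(q → p) is T. ✗
w5: □(q → p) is T. ✗
w6: □(q → p) is T. ✗
Satisfying worlds: {w0}.

1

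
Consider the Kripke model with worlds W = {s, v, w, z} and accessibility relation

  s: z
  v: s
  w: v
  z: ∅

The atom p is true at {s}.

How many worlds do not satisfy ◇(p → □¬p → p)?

1

s: successors {z}; p → □¬p → p there: z:T. ✓
v: successors {s}; p → □¬p → p there: s:T. ✓
w: successors {v}; p → □¬p → p there: v:T. ✓
z: no successors, so ◇(p → □¬p → p) fails. ✗
Satisfying worlds: {s, v, w}.
So ◇(p → □¬p → p) fails at the other 1 world.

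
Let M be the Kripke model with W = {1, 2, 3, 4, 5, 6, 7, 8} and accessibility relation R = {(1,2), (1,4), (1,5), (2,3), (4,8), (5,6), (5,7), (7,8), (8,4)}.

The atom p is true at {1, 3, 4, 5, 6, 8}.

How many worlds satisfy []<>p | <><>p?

7

1: []<>p is T, <><>p is T. ✓
2: []<>p is F, <><>p is F. ✗
3: []<>p is T, <><>p is F. ✓
4: []<>p is T, <><>p is T. ✓
5: []<>p is F, <><>p is T. ✓
6: []<>p is T, <><>p is F. ✓
7: []<>p is T, <><>p is T. ✓
8: []<>p is T, <><>p is T. ✓
Satisfying worlds: {1, 3, 4, 5, 6, 7, 8}.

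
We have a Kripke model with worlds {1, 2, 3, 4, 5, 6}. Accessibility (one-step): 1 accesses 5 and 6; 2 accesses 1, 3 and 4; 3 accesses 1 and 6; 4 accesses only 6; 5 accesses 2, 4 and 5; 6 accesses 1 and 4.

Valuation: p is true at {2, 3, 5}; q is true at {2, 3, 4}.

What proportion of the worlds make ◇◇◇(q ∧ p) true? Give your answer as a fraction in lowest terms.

1: successors {5, 6}; ◇◇(q ∧ p) there: 5:T, 6:F. ✓
2: successors {1, 3, 4}; ◇◇(q ∧ p) there: 1:T, 3:F, 4:F. ✓
3: successors {1, 6}; ◇◇(q ∧ p) there: 1:T, 6:F. ✓
4: successors {6}; ◇◇(q ∧ p) there: 6:F. ✗
5: successors {2, 4, 5}; ◇◇(q ∧ p) there: 2:F, 4:F, 5:T. ✓
6: successors {1, 4}; ◇◇(q ∧ p) there: 1:T, 4:F. ✓
That's 5 of 6 worlds, so 5/6.

5/6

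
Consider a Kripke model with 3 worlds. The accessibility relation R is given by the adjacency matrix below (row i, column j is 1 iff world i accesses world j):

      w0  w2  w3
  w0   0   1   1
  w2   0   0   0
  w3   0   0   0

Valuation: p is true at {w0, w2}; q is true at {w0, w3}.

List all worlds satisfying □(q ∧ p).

w0: successors {w2, w3}; q ∧ p there: w2:F, w3:F. ✗
w2: no successors, so □(q ∧ p) holds vacuously. ✓
w3: no successors, so □(q ∧ p) holds vacuously. ✓

{w2, w3}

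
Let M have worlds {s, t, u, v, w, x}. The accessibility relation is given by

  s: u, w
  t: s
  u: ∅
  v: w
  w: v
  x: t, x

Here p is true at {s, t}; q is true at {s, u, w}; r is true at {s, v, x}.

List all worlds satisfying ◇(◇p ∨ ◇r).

{s, v, x}

s: successors {u, w}; ◇p ∨ ◇r there: u:F, w:T. ✓
t: successors {s}; ◇p ∨ ◇r there: s:F. ✗
u: no successors, so ◇(◇p ∨ ◇r) fails. ✗
v: successors {w}; ◇p ∨ ◇r there: w:T. ✓
w: successors {v}; ◇p ∨ ◇r there: v:F. ✗
x: successors {t, x}; ◇p ∨ ◇r there: t:T, x:T. ✓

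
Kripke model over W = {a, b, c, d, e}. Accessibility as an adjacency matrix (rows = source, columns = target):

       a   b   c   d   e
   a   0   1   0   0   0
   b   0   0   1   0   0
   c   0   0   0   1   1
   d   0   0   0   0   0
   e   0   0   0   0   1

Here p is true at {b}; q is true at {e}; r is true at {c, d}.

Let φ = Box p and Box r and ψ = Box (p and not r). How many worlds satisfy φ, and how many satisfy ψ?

1 and 2

For Box p and Box r:
a: Box p is T, Box r is F. ✗
b: Box p is F, Box r is T. ✗
c: Box p is F, Box r is F. ✗
d: Box p is T, Box r is T. ✓
e: Box p is F, Box r is F. ✗
— 1 world.
For Box (p and not r):
a: successors {b}; p and not r there: b:T. ✓
b: successors {c}; p and not r there: c:F. ✗
c: successors {d, e}; p and not r there: d:F, e:F. ✗
d: no successors, so Box (p and not r) holds vacuously. ✓
e: successors {e}; p and not r there: e:F. ✗
— 2 worlds.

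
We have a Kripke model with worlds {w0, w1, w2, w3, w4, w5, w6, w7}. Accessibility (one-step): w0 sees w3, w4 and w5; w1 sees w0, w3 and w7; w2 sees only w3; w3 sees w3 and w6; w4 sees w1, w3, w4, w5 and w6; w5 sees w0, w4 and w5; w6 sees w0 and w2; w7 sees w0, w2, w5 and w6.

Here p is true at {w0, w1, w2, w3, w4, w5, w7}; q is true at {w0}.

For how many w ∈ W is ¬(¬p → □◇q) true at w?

w0: ¬p → □◇q is T. ✗
w1: ¬p → □◇q is T. ✗
w2: ¬p → □◇q is T. ✗
w3: ¬p → □◇q is T. ✗
w4: ¬p → □◇q is T. ✗
w5: ¬p → □◇q is T. ✗
w6: ¬p → □◇q is F. ✓
w7: ¬p → □◇q is T. ✗
Satisfying worlds: {w6}.

1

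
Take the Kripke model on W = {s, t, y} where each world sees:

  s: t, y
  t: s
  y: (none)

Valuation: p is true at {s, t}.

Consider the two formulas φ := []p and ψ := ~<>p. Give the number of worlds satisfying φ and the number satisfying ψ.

For []p:
s: successors {t, y}; p there: t:T, y:F. ✗
t: successors {s}; p there: s:T. ✓
y: no successors, so []p holds vacuously. ✓
— 2 worlds.
For ~<>p:
s: <>p is T. ✗
t: <>p is T. ✗
y: <>p is F. ✓
— 1 world.

2 and 1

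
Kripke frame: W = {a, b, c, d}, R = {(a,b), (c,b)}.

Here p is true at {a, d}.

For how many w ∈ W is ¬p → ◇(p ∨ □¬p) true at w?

a: ¬p is F, ◇(p ∨ □¬p) is T. ✓
b: ¬p is T, ◇(p ∨ □¬p) is F. ✗
c: ¬p is T, ◇(p ∨ □¬p) is T. ✓
d: ¬p is F, ◇(p ∨ □¬p) is F. ✓
Satisfying worlds: {a, c, d}.

3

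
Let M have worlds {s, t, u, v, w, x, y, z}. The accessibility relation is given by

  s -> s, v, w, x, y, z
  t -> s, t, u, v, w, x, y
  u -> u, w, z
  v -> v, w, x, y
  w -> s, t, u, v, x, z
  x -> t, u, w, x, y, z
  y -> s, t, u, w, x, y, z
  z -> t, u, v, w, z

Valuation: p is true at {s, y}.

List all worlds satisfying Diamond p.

{s, t, v, w, x, y}

s: successors {s, v, w, x, y, z}; p there: s:T, v:F, w:F, x:F, y:T, z:F. ✓
t: successors {s, t, u, v, w, x, y}; p there: s:T, t:F, u:F, v:F, w:F, x:F, y:T. ✓
u: successors {u, w, z}; p there: u:F, w:F, z:F. ✗
v: successors {v, w, x, y}; p there: v:F, w:F, x:F, y:T. ✓
w: successors {s, t, u, v, x, z}; p there: s:T, t:F, u:F, v:F, x:F, z:F. ✓
x: successors {t, u, w, x, y, z}; p there: t:F, u:F, w:F, x:F, y:T, z:F. ✓
y: successors {s, t, u, w, x, y, z}; p there: s:T, t:F, u:F, w:F, x:F, y:T, z:F. ✓
z: successors {t, u, v, w, z}; p there: t:F, u:F, v:F, w:F, z:F. ✗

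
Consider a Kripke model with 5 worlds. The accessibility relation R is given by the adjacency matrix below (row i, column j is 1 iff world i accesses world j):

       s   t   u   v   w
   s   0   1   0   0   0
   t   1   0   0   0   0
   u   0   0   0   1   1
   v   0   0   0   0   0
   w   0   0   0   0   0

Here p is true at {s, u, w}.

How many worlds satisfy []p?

s: successors {t}; p there: t:F. ✗
t: successors {s}; p there: s:T. ✓
u: successors {v, w}; p there: v:F, w:T. ✗
v: no successors, so []p holds vacuously. ✓
w: no successors, so []p holds vacuously. ✓
Satisfying worlds: {t, v, w}.

3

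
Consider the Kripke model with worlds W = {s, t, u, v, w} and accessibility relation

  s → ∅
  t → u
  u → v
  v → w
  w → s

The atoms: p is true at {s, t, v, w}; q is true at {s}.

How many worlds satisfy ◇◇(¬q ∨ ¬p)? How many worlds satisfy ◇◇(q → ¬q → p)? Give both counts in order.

For ◇◇(¬q ∨ ¬p):
s: no successors, so ◇◇(¬q ∨ ¬p) fails. ✗
t: successors {u}; ◇(¬q ∨ ¬p) there: u:T. ✓
u: successors {v}; ◇(¬q ∨ ¬p) there: v:T. ✓
v: successors {w}; ◇(¬q ∨ ¬p) there: w:F. ✗
w: successors {s}; ◇(¬q ∨ ¬p) there: s:F. ✗
— 2 worlds.
For ◇◇(q → ¬q → p):
s: no successors, so ◇◇(q → ¬q → p) fails. ✗
t: successors {u}; ◇(q → ¬q → p) there: u:T. ✓
u: successors {v}; ◇(q → ¬q → p) there: v:T. ✓
v: successors {w}; ◇(q → ¬q → p) there: w:T. ✓
w: successors {s}; ◇(q → ¬q → p) there: s:F. ✗
— 3 worlds.

2 and 3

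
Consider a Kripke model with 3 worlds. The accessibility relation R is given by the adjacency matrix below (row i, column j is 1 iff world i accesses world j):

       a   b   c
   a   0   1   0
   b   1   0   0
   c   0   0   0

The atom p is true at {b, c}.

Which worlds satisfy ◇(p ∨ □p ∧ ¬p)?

{a, b}

a: successors {b}; p ∨ □p ∧ ¬p there: b:T. ✓
b: successors {a}; p ∨ □p ∧ ¬p there: a:T. ✓
c: no successors, so ◇(p ∨ □p ∧ ¬p) fails. ✗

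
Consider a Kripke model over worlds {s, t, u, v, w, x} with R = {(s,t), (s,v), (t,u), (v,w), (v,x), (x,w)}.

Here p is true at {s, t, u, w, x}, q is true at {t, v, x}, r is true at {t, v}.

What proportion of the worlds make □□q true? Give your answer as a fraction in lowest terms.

s: successors {t, v}; □q there: t:F, v:F. ✗
t: successors {u}; □q there: u:T. ✓
u: no successors, so □□q holds vacuously. ✓
v: successors {w, x}; □q there: w:T, x:F. ✗
w: no successors, so □□q holds vacuously. ✓
x: successors {w}; □q there: w:T. ✓
That's 4 of 6 worlds, so 4/6 = 2/3.

2/3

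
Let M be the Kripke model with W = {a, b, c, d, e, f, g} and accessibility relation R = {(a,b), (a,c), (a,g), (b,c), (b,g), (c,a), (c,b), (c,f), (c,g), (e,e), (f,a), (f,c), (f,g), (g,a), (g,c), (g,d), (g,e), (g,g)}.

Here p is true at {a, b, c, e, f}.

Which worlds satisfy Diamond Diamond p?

a: successors {b, c, g}; Diamond p there: b:T, c:T, g:T. ✓
b: successors {c, g}; Diamond p there: c:T, g:T. ✓
c: successors {a, b, f, g}; Diamond p there: a:T, b:T, f:T, g:T. ✓
d: no successors, so Diamond Diamond p fails. ✗
e: successors {e}; Diamond p there: e:T. ✓
f: successors {a, c, g}; Diamond p there: a:T, c:T, g:T. ✓
g: successors {a, c, d, e, g}; Diamond p there: a:T, c:T, d:F, e:T, g:T. ✓

{a, b, c, e, f, g}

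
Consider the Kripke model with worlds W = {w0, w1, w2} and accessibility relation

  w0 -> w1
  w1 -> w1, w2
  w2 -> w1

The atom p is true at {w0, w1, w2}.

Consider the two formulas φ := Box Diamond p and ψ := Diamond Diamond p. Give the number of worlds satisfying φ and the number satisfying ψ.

3 and 3

For Box Diamond p:
w0: successors {w1}; Diamond p there: w1:T. ✓
w1: successors {w1, w2}; Diamond p there: w1:T, w2:T. ✓
w2: successors {w1}; Diamond p there: w1:T. ✓
— 3 worlds.
For Diamond Diamond p:
w0: successors {w1}; Diamond p there: w1:T. ✓
w1: successors {w1, w2}; Diamond p there: w1:T, w2:T. ✓
w2: successors {w1}; Diamond p there: w1:T. ✓
— 3 worlds.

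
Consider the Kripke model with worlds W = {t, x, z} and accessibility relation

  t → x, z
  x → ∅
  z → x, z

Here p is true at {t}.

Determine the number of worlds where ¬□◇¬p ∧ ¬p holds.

1

t: ¬□◇¬p is T, ¬p is F. ✗
x: ¬□◇¬p is F, ¬p is T. ✗
z: ¬□◇¬p is T, ¬p is T. ✓
Satisfying worlds: {z}.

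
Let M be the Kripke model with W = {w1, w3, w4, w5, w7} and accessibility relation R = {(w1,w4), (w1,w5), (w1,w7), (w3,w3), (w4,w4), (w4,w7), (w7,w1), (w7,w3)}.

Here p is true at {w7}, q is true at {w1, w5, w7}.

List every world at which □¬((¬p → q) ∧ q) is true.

w1: successors {w4, w5, w7}; ¬((¬p → q) ∧ q) there: w4:T, w5:F, w7:F. ✗
w3: successors {w3}; ¬((¬p → q) ∧ q) there: w3:T. ✓
w4: successors {w4, w7}; ¬((¬p → q) ∧ q) there: w4:T, w7:F. ✗
w5: no successors, so □¬((¬p → q) ∧ q) holds vacuously. ✓
w7: successors {w1, w3}; ¬((¬p → q) ∧ q) there: w1:F, w3:T. ✗

{w3, w5}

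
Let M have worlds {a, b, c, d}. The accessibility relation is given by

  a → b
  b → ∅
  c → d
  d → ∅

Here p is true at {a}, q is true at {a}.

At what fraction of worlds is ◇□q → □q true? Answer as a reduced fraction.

a: ◇□q is T, □q is F. ✗
b: ◇□q is F, □q is T. ✓
c: ◇□q is T, □q is F. ✗
d: ◇□q is F, □q is T. ✓
That's 2 of 4 worlds, so 2/4 = 1/2.

1/2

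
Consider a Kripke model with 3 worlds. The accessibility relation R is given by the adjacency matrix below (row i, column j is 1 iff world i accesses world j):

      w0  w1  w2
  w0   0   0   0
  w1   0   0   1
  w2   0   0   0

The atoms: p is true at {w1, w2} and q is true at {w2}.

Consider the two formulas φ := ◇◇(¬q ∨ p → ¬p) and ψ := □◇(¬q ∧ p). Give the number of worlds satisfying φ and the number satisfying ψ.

0 and 2

For ◇◇(¬q ∨ p → ¬p):
w0: no successors, so ◇◇(¬q ∨ p → ¬p) fails. ✗
w1: successors {w2}; ◇(¬q ∨ p → ¬p) there: w2:F. ✗
w2: no successors, so ◇◇(¬q ∨ p → ¬p) fails. ✗
— 0 worlds.
For □◇(¬q ∧ p):
w0: no successors, so □◇(¬q ∧ p) holds vacuously. ✓
w1: successors {w2}; ◇(¬q ∧ p) there: w2:F. ✗
w2: no successors, so □◇(¬q ∧ p) holds vacuously. ✓
— 2 worlds.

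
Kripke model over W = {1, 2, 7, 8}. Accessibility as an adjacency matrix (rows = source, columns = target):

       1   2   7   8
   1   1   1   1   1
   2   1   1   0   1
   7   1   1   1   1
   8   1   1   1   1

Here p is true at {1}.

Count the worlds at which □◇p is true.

4

1: successors {1, 2, 7, 8}; ◇p there: 1:T, 2:T, 7:T, 8:T. ✓
2: successors {1, 2, 8}; ◇p there: 1:T, 2:T, 8:T. ✓
7: successors {1, 2, 7, 8}; ◇p there: 1:T, 2:T, 7:T, 8:T. ✓
8: successors {1, 2, 7, 8}; ◇p there: 1:T, 2:T, 7:T, 8:T. ✓
Satisfying worlds: {1, 2, 7, 8}.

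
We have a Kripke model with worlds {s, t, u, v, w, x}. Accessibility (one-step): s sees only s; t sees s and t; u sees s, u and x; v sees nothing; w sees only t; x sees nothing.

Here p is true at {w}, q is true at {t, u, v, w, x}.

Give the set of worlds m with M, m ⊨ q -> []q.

s: q is F, []q is F. ✓
t: q is T, []q is F. ✗
u: q is T, []q is F. ✗
v: q is T, []q is T. ✓
w: q is T, []q is T. ✓
x: q is T, []q is T. ✓

{s, v, w, x}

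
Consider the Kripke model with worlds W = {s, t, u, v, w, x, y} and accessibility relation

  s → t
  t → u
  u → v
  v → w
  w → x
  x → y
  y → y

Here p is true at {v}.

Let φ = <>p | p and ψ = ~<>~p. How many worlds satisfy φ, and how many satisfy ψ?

2 and 1

For <>p | p:
s: <>p is F, p is F. ✗
t: <>p is F, p is F. ✗
u: <>p is T, p is F. ✓
v: <>p is F, p is T. ✓
w: <>p is F, p is F. ✗
x: <>p is F, p is F. ✗
y: <>p is F, p is F. ✗
— 2 worlds.
For ~<>~p:
s: <>~p is T. ✗
t: <>~p is T. ✗
u: <>~p is F. ✓
v: <>~p is T. ✗
w: <>~p is T. ✗
x: <>~p is T. ✗
y: <>~p is T. ✗
— 1 world.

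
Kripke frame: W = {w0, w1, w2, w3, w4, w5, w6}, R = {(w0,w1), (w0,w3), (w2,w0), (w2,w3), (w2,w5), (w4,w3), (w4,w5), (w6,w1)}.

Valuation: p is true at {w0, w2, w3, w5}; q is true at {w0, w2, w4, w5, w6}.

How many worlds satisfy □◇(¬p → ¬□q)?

3

w0: successors {w1, w3}; ◇(¬p → ¬□q) there: w1:F, w3:F. ✗
w1: no successors, so □◇(¬p → ¬□q) holds vacuously. ✓
w2: successors {w0, w3, w5}; ◇(¬p → ¬□q) there: w0:T, w3:F, w5:F. ✗
w3: no successors, so □◇(¬p → ¬□q) holds vacuously. ✓
w4: successors {w3, w5}; ◇(¬p → ¬□q) there: w3:F, w5:F. ✗
w5: no successors, so □◇(¬p → ¬□q) holds vacuously. ✓
w6: successors {w1}; ◇(¬p → ¬□q) there: w1:F. ✗
Satisfying worlds: {w1, w3, w5}.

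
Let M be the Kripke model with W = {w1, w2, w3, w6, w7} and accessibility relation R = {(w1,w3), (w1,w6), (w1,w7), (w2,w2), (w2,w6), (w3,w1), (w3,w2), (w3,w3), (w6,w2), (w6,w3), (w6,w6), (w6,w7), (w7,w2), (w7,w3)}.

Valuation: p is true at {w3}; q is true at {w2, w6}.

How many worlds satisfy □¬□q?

w1: successors {w3, w6, w7}; ¬□q there: w3:T, w6:T, w7:T. ✓
w2: successors {w2, w6}; ¬□q there: w2:F, w6:T. ✗
w3: successors {w1, w2, w3}; ¬□q there: w1:T, w2:F, w3:T. ✗
w6: successors {w2, w3, w6, w7}; ¬□q there: w2:F, w3:T, w6:T, w7:T. ✗
w7: successors {w2, w3}; ¬□q there: w2:F, w3:T. ✗
Satisfying worlds: {w1}.

1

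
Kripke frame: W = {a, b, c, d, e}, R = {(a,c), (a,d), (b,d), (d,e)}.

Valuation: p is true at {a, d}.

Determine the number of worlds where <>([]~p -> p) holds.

a: successors {c, d}; []~p -> p there: c:F, d:T. ✓
b: successors {d}; []~p -> p there: d:T. ✓
c: no successors, so <>([]~p -> p) fails. ✗
d: successors {e}; []~p -> p there: e:F. ✗
e: no successors, so <>([]~p -> p) fails. ✗
Satisfying worlds: {a, b}.

2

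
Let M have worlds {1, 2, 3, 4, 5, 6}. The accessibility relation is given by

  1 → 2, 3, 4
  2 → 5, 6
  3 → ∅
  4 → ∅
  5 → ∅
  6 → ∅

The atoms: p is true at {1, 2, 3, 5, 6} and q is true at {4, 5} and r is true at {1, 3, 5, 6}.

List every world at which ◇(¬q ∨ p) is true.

1: successors {2, 3, 4}; ¬q ∨ p there: 2:T, 3:T, 4:F. ✓
2: successors {5, 6}; ¬q ∨ p there: 5:T, 6:T. ✓
3: no successors, so ◇(¬q ∨ p) fails. ✗
4: no successors, so ◇(¬q ∨ p) fails. ✗
5: no successors, so ◇(¬q ∨ p) fails. ✗
6: no successors, so ◇(¬q ∨ p) fails. ✗

{1, 2}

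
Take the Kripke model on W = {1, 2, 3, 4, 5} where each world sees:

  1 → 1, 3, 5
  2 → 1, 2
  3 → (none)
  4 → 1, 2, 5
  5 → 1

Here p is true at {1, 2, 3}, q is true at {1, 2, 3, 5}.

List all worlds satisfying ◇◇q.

1: successors {1, 3, 5}; ◇q there: 1:T, 3:F, 5:T. ✓
2: successors {1, 2}; ◇q there: 1:T, 2:T. ✓
3: no successors, so ◇◇q fails. ✗
4: successors {1, 2, 5}; ◇q there: 1:T, 2:T, 5:T. ✓
5: successors {1}; ◇q there: 1:T. ✓

{1, 2, 4, 5}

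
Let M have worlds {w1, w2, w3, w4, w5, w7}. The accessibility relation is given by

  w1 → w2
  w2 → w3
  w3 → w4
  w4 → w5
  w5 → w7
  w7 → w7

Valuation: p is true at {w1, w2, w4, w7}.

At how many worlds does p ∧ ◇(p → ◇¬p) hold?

w1: p is T, ◇(p → ◇¬p) is T. ✓
w2: p is T, ◇(p → ◇¬p) is T. ✓
w3: p is F, ◇(p → ◇¬p) is T. ✗
w4: p is T, ◇(p → ◇¬p) is T. ✓
w5: p is F, ◇(p → ◇¬p) is F. ✗
w7: p is T, ◇(p → ◇¬p) is F. ✗
Satisfying worlds: {w1, w2, w4}.

3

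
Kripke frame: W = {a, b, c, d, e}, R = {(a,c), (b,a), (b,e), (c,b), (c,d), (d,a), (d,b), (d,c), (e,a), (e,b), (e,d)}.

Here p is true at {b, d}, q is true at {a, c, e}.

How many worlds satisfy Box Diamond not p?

a: successors {c}; Diamond not p there: c:F. ✗
b: successors {a, e}; Diamond not p there: a:T, e:T. ✓
c: successors {b, d}; Diamond not p there: b:T, d:T. ✓
d: successors {a, b, c}; Diamond not p there: a:T, b:T, c:F. ✗
e: successors {a, b, d}; Diamond not p there: a:T, b:T, d:T. ✓
Satisfying worlds: {b, c, e}.

3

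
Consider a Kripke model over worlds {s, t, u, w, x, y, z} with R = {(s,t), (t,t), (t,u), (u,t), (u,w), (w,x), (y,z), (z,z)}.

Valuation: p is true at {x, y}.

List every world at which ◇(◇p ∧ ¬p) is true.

s: successors {t}; ◇p ∧ ¬p there: t:F. ✗
t: successors {t, u}; ◇p ∧ ¬p there: t:F, u:F. ✗
u: successors {t, w}; ◇p ∧ ¬p there: t:F, w:T. ✓
w: successors {x}; ◇p ∧ ¬p there: x:F. ✗
x: no successors, so ◇(◇p ∧ ¬p) fails. ✗
y: successors {z}; ◇p ∧ ¬p there: z:F. ✗
z: successors {z}; ◇p ∧ ¬p there: z:F. ✗

{u}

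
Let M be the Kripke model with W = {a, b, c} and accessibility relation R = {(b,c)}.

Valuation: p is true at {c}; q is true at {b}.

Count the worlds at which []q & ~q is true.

a: []q is T, ~q is T. ✓
b: []q is F, ~q is F. ✗
c: []q is T, ~q is T. ✓
Satisfying worlds: {a, c}.

2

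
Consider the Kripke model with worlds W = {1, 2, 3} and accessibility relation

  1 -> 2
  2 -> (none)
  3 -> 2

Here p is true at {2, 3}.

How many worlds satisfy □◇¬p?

1

1: successors {2}; ◇¬p there: 2:F. ✗
2: no successors, so □◇¬p holds vacuously. ✓
3: successors {2}; ◇¬p there: 2:F. ✗
Satisfying worlds: {2}.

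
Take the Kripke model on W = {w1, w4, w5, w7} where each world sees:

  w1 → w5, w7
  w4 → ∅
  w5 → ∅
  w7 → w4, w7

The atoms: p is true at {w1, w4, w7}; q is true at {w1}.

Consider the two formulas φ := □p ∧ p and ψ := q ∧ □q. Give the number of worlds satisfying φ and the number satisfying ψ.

2 and 0

For □p ∧ p:
w1: □p is F, p is T. ✗
w4: □p is T, p is T. ✓
w5: □p is T, p is F. ✗
w7: □p is T, p is T. ✓
— 2 worlds.
For q ∧ □q:
w1: q is T, □q is F. ✗
w4: q is F, □q is T. ✗
w5: q is F, □q is T. ✗
w7: q is F, □q is F. ✗
— 0 worlds.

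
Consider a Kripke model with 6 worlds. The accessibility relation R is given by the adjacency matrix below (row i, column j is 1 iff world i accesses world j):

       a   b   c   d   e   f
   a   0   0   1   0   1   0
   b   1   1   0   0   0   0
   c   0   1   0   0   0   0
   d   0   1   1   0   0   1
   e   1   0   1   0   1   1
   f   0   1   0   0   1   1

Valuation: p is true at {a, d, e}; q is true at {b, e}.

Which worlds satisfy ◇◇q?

a: successors {c, e}; ◇q there: c:T, e:T. ✓
b: successors {a, b}; ◇q there: a:T, b:T. ✓
c: successors {b}; ◇q there: b:T. ✓
d: successors {b, c, f}; ◇q there: b:T, c:T, f:T. ✓
e: successors {a, c, e, f}; ◇q there: a:T, c:T, e:T, f:T. ✓
f: successors {b, e, f}; ◇q there: b:T, e:T, f:T. ✓

{a, b, c, d, e, f}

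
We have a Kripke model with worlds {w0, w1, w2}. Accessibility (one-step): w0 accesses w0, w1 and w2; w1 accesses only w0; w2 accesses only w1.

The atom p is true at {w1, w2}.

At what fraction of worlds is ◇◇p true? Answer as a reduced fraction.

w0: successors {w0, w1, w2}; ◇p there: w0:T, w1:F, w2:T. ✓
w1: successors {w0}; ◇p there: w0:T. ✓
w2: successors {w1}; ◇p there: w1:F. ✗
That's 2 of 3 worlds, so 2/3.

2/3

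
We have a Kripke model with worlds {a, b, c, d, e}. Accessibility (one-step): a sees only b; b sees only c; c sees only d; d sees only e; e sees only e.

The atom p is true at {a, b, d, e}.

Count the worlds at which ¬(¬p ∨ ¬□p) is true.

a: ¬p ∨ ¬□p is F. ✓
b: ¬p ∨ ¬□p is T. ✗
c: ¬p ∨ ¬□p is T. ✗
d: ¬p ∨ ¬□p is F. ✓
e: ¬p ∨ ¬□p is F. ✓
Satisfying worlds: {a, d, e}.

3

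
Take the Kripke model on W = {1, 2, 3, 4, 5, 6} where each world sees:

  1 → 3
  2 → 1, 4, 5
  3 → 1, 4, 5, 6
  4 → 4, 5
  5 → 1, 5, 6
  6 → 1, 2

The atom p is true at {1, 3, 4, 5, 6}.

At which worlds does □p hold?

1: successors {3}; p there: 3:T. ✓
2: successors {1, 4, 5}; p there: 1:T, 4:T, 5:T. ✓
3: successors {1, 4, 5, 6}; p there: 1:T, 4:T, 5:T, 6:T. ✓
4: successors {4, 5}; p there: 4:T, 5:T. ✓
5: successors {1, 5, 6}; p there: 1:T, 5:T, 6:T. ✓
6: successors {1, 2}; p there: 1:T, 2:F. ✗

{1, 2, 3, 4, 5}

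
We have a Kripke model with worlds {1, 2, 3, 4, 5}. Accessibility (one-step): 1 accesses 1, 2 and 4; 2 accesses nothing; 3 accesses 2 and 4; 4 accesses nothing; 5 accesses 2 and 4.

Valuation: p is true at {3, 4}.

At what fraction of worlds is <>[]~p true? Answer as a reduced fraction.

1: successors {1, 2, 4}; []~p there: 1:F, 2:T, 4:T. ✓
2: no successors, so <>[]~p fails. ✗
3: successors {2, 4}; []~p there: 2:T, 4:T. ✓
4: no successors, so <>[]~p fails. ✗
5: successors {2, 4}; []~p there: 2:T, 4:T. ✓
That's 3 of 5 worlds, so 3/5.

3/5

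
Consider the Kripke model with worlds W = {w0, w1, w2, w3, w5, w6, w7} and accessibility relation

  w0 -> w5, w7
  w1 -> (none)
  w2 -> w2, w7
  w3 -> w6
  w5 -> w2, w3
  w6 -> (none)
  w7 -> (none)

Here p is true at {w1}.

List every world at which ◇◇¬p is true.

w0: successors {w5, w7}; ◇¬p there: w5:T, w7:F. ✓
w1: no successors, so ◇◇¬p fails. ✗
w2: successors {w2, w7}; ◇¬p there: w2:T, w7:F. ✓
w3: successors {w6}; ◇¬p there: w6:F. ✗
w5: successors {w2, w3}; ◇¬p there: w2:T, w3:T. ✓
w6: no successors, so ◇◇¬p fails. ✗
w7: no successors, so ◇◇¬p fails. ✗

{w0, w2, w5}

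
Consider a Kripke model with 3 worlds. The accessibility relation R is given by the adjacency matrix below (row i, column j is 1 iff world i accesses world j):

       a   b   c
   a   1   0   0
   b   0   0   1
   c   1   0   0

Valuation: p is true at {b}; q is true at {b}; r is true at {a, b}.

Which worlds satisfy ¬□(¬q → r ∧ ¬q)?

a: □(¬q → r ∧ ¬q) is T. ✗
b: □(¬q → r ∧ ¬q) is F. ✓
c: □(¬q → r ∧ ¬q) is T. ✗

{b}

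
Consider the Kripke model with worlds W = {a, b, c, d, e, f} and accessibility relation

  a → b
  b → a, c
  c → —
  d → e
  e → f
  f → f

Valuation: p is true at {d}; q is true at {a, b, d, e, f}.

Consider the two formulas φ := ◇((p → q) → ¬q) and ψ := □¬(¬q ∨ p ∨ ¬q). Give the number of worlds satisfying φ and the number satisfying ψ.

1 and 5

For ◇((p → q) → ¬q):
a: successors {b}; (p → q) → ¬q there: b:F. ✗
b: successors {a, c}; (p → q) → ¬q there: a:F, c:T. ✓
c: no successors, so ◇((p → q) → ¬q) fails. ✗
d: successors {e}; (p → q) → ¬q there: e:F. ✗
e: successors {f}; (p → q) → ¬q there: f:F. ✗
f: successors {f}; (p → q) → ¬q there: f:F. ✗
— 1 world.
For □¬(¬q ∨ p ∨ ¬q):
a: successors {b}; ¬(¬q ∨ p ∨ ¬q) there: b:T. ✓
b: successors {a, c}; ¬(¬q ∨ p ∨ ¬q) there: a:T, c:F. ✗
c: no successors, so □¬(¬q ∨ p ∨ ¬q) holds vacuously. ✓
d: successors {e}; ¬(¬q ∨ p ∨ ¬q) there: e:T. ✓
e: successors {f}; ¬(¬q ∨ p ∨ ¬q) there: f:T. ✓
f: successors {f}; ¬(¬q ∨ p ∨ ¬q) there: f:T. ✓
— 5 worlds.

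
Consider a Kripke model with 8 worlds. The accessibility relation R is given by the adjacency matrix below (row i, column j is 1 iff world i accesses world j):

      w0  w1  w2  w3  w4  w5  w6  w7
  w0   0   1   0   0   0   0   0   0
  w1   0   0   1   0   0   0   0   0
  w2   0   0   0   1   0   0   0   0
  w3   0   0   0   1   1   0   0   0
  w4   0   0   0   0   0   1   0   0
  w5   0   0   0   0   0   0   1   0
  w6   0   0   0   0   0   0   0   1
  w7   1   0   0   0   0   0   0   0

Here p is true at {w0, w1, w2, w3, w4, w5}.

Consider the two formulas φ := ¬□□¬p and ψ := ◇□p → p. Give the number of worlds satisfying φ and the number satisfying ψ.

6 and 6

For ¬□□¬p:
w0: □□¬p is F. ✓
w1: □□¬p is F. ✓
w2: □□¬p is F. ✓
w3: □□¬p is F. ✓
w4: □□¬p is T. ✗
w5: □□¬p is T. ✗
w6: □□¬p is F. ✓
w7: □□¬p is F. ✓
— 6 worlds.
For ◇□p → p:
w0: ◇□p is T, p is T. ✓
w1: ◇□p is T, p is T. ✓
w2: ◇□p is T, p is T. ✓
w3: ◇□p is T, p is T. ✓
w4: ◇□p is F, p is T. ✓
w5: ◇□p is F, p is T. ✓
w6: ◇□p is T, p is F. ✗
w7: ◇□p is T, p is F. ✗
— 6 worlds.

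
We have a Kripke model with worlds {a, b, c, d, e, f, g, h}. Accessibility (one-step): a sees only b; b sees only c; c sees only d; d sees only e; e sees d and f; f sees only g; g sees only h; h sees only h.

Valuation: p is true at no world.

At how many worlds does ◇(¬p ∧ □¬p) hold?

8

a: successors {b}; ¬p ∧ □¬p there: b:T. ✓
b: successors {c}; ¬p ∧ □¬p there: c:T. ✓
c: successors {d}; ¬p ∧ □¬p there: d:T. ✓
d: successors {e}; ¬p ∧ □¬p there: e:T. ✓
e: successors {d, f}; ¬p ∧ □¬p there: d:T, f:T. ✓
f: successors {g}; ¬p ∧ □¬p there: g:T. ✓
g: successors {h}; ¬p ∧ □¬p there: h:T. ✓
h: successors {h}; ¬p ∧ □¬p there: h:T. ✓
Satisfying worlds: {a, b, c, d, e, f, g, h}.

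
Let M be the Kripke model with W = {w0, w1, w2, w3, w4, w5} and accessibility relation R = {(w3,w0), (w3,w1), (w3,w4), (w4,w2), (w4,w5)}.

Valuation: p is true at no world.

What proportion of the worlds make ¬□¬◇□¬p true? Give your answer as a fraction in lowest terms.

w0: □¬◇□¬p is T. ✗
w1: □¬◇□¬p is T. ✗
w2: □¬◇□¬p is T. ✗
w3: □¬◇□¬p is F. ✓
w4: □¬◇□¬p is T. ✗
w5: □¬◇□¬p is T. ✗
That's 1 of 6 worlds, so 1/6.

1/6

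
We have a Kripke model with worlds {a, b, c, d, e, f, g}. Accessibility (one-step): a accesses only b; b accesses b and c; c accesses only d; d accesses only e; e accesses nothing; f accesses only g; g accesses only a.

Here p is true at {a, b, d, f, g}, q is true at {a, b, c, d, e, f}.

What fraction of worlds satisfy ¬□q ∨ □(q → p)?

a: ¬□q is F, □(q → p) is T. ✓
b: ¬□q is F, □(q → p) is F. ✗
c: ¬□q is F, □(q → p) is T. ✓
d: ¬□q is F, □(q → p) is F. ✗
e: ¬□q is F, □(q → p) is T. ✓
f: ¬□q is T, □(q → p) is T. ✓
g: ¬□q is F, □(q → p) is T. ✓
That's 5 of 7 worlds, so 5/7.

5/7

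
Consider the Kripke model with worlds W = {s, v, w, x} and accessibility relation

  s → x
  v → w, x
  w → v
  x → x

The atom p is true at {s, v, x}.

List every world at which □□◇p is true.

{s, v, w, x}

s: successors {x}; □◇p there: x:T. ✓
v: successors {w, x}; □◇p there: w:T, x:T. ✓
w: successors {v}; □◇p there: v:T. ✓
x: successors {x}; □◇p there: x:T. ✓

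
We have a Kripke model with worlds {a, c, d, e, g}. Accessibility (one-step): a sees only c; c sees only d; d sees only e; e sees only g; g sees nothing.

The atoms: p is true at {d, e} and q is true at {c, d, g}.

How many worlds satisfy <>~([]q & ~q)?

3

a: successors {c}; ~([]q & ~q) there: c:T. ✓
c: successors {d}; ~([]q & ~q) there: d:T. ✓
d: successors {e}; ~([]q & ~q) there: e:F. ✗
e: successors {g}; ~([]q & ~q) there: g:T. ✓
g: no successors, so <>~([]q & ~q) fails. ✗
Satisfying worlds: {a, c, e}.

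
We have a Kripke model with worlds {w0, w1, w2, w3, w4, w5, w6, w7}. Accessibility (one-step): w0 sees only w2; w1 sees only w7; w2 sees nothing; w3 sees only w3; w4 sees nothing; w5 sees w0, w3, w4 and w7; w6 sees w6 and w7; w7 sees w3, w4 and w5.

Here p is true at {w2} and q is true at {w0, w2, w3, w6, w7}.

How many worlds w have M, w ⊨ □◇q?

w0: successors {w2}; ◇q there: w2:F. ✗
w1: successors {w7}; ◇q there: w7:T. ✓
w2: no successors, so □◇q holds vacuously. ✓
w3: successors {w3}; ◇q there: w3:T. ✓
w4: no successors, so □◇q holds vacuously. ✓
w5: successors {w0, w3, w4, w7}; ◇q there: w0:T, w3:T, w4:F, w7:T. ✗
w6: successors {w6, w7}; ◇q there: w6:T, w7:T. ✓
w7: successors {w3, w4, w5}; ◇q there: w3:T, w4:F, w5:T. ✗
Satisfying worlds: {w1, w2, w3, w4, w6}.

5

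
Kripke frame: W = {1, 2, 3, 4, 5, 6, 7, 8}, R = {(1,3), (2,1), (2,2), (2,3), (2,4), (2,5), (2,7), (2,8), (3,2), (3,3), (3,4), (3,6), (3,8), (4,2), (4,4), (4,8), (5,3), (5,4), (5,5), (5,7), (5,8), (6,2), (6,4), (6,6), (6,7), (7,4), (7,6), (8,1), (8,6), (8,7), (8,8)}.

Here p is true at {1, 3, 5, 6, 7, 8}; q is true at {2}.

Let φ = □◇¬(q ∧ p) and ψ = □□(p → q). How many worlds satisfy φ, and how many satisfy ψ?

For □◇¬(q ∧ p):
1: successors {3}; ◇¬(q ∧ p) there: 3:T. ✓
2: successors {1, 2, 3, 4, 5, 7, 8}; ◇¬(q ∧ p) there: 1:T, 2:T, 3:T, 4:T, 5:T, 7:T, 8:T. ✓
3: successors {2, 3, 4, 6, 8}; ◇¬(q ∧ p) there: 2:T, 3:T, 4:T, 6:T, 8:T. ✓
4: successors {2, 4, 8}; ◇¬(q ∧ p) there: 2:T, 4:T, 8:T. ✓
5: successors {3, 4, 5, 7, 8}; ◇¬(q ∧ p) there: 3:T, 4:T, 5:T, 7:T, 8:T. ✓
6: successors {2, 4, 6, 7}; ◇¬(q ∧ p) there: 2:T, 4:T, 6:T, 7:T. ✓
7: successors {4, 6}; ◇¬(q ∧ p) there: 4:T, 6:T. ✓
8: successors {1, 6, 7, 8}; ◇¬(q ∧ p) there: 1:T, 6:T, 7:T, 8:T. ✓
— 8 worlds.
For □□(p → q):
1: successors {3}; □(p → q) there: 3:F. ✗
2: successors {1, 2, 3, 4, 5, 7, 8}; □(p → q) there: 1:F, 2:F, 3:F, 4:F, 5:F, 7:F, 8:F. ✗
3: successors {2, 3, 4, 6, 8}; □(p → q) there: 2:F, 3:F, 4:F, 6:F, 8:F. ✗
4: successors {2, 4, 8}; □(p → q) there: 2:F, 4:F, 8:F. ✗
5: successors {3, 4, 5, 7, 8}; □(p → q) there: 3:F, 4:F, 5:F, 7:F, 8:F. ✗
6: successors {2, 4, 6, 7}; □(p → q) there: 2:F, 4:F, 6:F, 7:F. ✗
7: successors {4, 6}; □(p → q) there: 4:F, 6:F. ✗
8: successors {1, 6, 7, 8}; □(p → q) there: 1:F, 6:F, 7:F, 8:F. ✗
— 0 worlds.

8 and 0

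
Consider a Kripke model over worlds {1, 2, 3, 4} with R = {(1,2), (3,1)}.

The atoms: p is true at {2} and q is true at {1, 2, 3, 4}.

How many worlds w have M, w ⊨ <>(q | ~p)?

1: successors {2}; q | ~p there: 2:T. ✓
2: no successors, so <>(q | ~p) fails. ✗
3: successors {1}; q | ~p there: 1:T. ✓
4: no successors, so <>(q | ~p) fails. ✗
Satisfying worlds: {1, 3}.

2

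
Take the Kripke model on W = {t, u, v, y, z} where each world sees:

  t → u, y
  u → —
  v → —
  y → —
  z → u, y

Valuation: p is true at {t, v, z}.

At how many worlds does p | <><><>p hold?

t: p is T, <><><>p is F. ✓
u: p is F, <><><>p is F. ✗
v: p is T, <><><>p is F. ✓
y: p is F, <><><>p is F. ✗
z: p is T, <><><>p is F. ✓
Satisfying worlds: {t, v, z}.

3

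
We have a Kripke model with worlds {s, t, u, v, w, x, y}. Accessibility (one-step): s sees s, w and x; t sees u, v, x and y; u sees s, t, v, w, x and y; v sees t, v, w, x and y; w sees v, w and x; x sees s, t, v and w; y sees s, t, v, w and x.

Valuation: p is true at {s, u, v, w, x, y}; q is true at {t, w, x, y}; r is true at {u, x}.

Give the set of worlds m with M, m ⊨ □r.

∅

s: successors {s, w, x}; r there: s:F, w:F, x:T. ✗
t: successors {u, v, x, y}; r there: u:T, v:F, x:T, y:F. ✗
u: successors {s, t, v, w, x, y}; r there: s:F, t:F, v:F, w:F, x:T, y:F. ✗
v: successors {t, v, w, x, y}; r there: t:F, v:F, w:F, x:T, y:F. ✗
w: successors {v, w, x}; r there: v:F, w:F, x:T. ✗
x: successors {s, t, v, w}; r there: s:F, t:F, v:F, w:F. ✗
y: successors {s, t, v, w, x}; r there: s:F, t:F, v:F, w:F, x:T. ✗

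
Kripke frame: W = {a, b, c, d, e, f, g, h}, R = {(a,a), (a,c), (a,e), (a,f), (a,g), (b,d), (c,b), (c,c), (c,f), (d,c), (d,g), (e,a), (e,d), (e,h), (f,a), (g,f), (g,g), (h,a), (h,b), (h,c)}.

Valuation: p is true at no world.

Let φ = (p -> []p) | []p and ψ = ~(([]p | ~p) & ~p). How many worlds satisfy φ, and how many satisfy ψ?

For (p -> []p) | []p:
a: p -> []p is T, []p is F. ✓
b: p -> []p is T, []p is F. ✓
c: p -> []p is T, []p is F. ✓
d: p -> []p is T, []p is F. ✓
e: p -> []p is T, []p is F. ✓
f: p -> []p is T, []p is F. ✓
g: p -> []p is T, []p is F. ✓
h: p -> []p is T, []p is F. ✓
— 8 worlds.
For ~(([]p | ~p) & ~p):
a: ([]p | ~p) & ~p is T. ✗
b: ([]p | ~p) & ~p is T. ✗
c: ([]p | ~p) & ~p is T. ✗
d: ([]p | ~p) & ~p is T. ✗
e: ([]p | ~p) & ~p is T. ✗
f: ([]p | ~p) & ~p is T. ✗
g: ([]p | ~p) & ~p is T. ✗
h: ([]p | ~p) & ~p is T. ✗
— 0 worlds.

8 and 0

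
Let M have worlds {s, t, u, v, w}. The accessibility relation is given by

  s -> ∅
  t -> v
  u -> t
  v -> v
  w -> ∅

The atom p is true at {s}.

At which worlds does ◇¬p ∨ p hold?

s: ◇¬p is F, p is T. ✓
t: ◇¬p is T, p is F. ✓
u: ◇¬p is T, p is F. ✓
v: ◇¬p is T, p is F. ✓
w: ◇¬p is F, p is F. ✗

{s, t, u, v}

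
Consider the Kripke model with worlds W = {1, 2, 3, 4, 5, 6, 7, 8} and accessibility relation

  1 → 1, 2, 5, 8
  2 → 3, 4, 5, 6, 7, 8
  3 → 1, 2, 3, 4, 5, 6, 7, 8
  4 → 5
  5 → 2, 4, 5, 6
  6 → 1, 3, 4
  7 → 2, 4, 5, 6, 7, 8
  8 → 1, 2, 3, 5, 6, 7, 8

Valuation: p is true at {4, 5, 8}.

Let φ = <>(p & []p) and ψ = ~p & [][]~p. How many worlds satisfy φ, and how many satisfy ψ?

5 and 0

For <>(p & []p):
1: successors {1, 2, 5, 8}; p & []p there: 1:F, 2:F, 5:F, 8:F. ✗
2: successors {3, 4, 5, 6, 7, 8}; p & []p there: 3:F, 4:T, 5:F, 6:F, 7:F, 8:F. ✓
3: successors {1, 2, 3, 4, 5, 6, 7, 8}; p & []p there: 1:F, 2:F, 3:F, 4:T, 5:F, 6:F, 7:F, 8:F. ✓
4: successors {5}; p & []p there: 5:F. ✗
5: successors {2, 4, 5, 6}; p & []p there: 2:F, 4:T, 5:F, 6:F. ✓
6: successors {1, 3, 4}; p & []p there: 1:F, 3:F, 4:T. ✓
7: successors {2, 4, 5, 6, 7, 8}; p & []p there: 2:F, 4:T, 5:F, 6:F, 7:F, 8:F. ✓
8: successors {1, 2, 3, 5, 6, 7, 8}; p & []p there: 1:F, 2:F, 3:F, 5:F, 6:F, 7:F, 8:F. ✗
— 5 worlds.
For ~p & [][]~p:
1: ~p is T, [][]~p is F. ✗
2: ~p is T, [][]~p is F. ✗
3: ~p is T, [][]~p is F. ✗
4: ~p is F, [][]~p is F. ✗
5: ~p is F, [][]~p is F. ✗
6: ~p is T, [][]~p is F. ✗
7: ~p is T, [][]~p is F. ✗
8: ~p is F, [][]~p is F. ✗
— 0 worlds.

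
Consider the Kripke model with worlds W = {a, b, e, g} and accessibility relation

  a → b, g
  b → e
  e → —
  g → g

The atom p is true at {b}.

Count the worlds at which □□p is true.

a: successors {b, g}; □p there: b:F, g:F. ✗
b: successors {e}; □p there: e:T. ✓
e: no successors, so □□p holds vacuously. ✓
g: successors {g}; □p there: g:F. ✗
Satisfying worlds: {b, e}.

2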